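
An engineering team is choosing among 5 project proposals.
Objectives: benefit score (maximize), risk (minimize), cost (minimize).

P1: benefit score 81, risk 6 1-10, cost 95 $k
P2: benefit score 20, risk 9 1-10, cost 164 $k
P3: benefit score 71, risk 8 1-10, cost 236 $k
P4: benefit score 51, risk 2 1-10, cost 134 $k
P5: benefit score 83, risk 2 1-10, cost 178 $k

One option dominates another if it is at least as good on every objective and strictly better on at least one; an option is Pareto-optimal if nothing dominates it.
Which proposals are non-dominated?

P1, P4, P5

P1: not dominated (best cost).
P2: dominated by P1 (benefit score 81≥20, risk 6≤9, cost 95≤164).
P3: dominated by P1 (benefit score 81≥71, risk 6≤8, cost 95≤236).
P4: not dominated.
P5: not dominated (best benefit score).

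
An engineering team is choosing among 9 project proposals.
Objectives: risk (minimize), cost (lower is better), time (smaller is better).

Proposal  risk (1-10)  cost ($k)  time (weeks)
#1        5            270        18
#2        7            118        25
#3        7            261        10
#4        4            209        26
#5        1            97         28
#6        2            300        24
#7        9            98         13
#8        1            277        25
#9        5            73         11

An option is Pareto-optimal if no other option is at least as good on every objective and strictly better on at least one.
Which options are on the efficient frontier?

#1: dominated by #9 (risk 5≤5, cost 73≤270, time 11≤18).
#2: dominated by #9 (risk 5≤7, cost 73≤118, time 11≤25).
#3: not dominated (best time).
#4: not dominated.
#5: not dominated.
#6: not dominated.
#7: dominated by #9 (risk 5≤9, cost 73≤98, time 11≤13).
#8: not dominated.
#9: not dominated (best cost).

#3, #4, #5, #6, #8, #9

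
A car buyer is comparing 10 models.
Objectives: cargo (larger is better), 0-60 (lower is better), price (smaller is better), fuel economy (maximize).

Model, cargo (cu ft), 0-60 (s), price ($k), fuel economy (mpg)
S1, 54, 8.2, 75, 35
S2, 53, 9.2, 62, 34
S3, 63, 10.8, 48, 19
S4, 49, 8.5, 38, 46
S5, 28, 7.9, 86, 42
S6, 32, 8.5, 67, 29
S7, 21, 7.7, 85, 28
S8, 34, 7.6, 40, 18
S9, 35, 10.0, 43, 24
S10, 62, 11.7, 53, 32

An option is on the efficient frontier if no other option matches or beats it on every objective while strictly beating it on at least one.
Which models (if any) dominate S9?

S4

S4: cargo 49≥35, 0-60 8.5≤10.0, price 38≤43, fuel economy 46≥24 — dominates S9.
Others (S1, S2, S3, S5, S6, S7, S8, S10) are each worse than S9 on at least one objective.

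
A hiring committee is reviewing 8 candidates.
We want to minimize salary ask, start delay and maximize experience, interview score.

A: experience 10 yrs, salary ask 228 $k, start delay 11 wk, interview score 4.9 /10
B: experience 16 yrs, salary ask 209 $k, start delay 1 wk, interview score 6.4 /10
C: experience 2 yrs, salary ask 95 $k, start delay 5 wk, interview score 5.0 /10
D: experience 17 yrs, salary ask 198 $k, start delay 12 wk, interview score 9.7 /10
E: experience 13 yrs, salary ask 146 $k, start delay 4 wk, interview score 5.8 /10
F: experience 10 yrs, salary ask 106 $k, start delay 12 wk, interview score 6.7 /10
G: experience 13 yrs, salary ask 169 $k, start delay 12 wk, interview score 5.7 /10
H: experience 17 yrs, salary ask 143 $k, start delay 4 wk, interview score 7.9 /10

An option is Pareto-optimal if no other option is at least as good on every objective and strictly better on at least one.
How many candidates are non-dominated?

5

A: dominated by B (experience 16≥10, salary ask 209≤228, start delay 1≤11, interview score 6.4≥4.9).
B: not dominated (best start delay).
C: not dominated (best salary ask).
D: not dominated (best interview score).
E: dominated by H (experience 17≥13, salary ask 143≤146, start delay 4≤4, interview score 7.9≥5.8).
F: not dominated.
G: dominated by E (experience 13≥13, salary ask 146≤169, start delay 4≤12, interview score 5.8≥5.7).
H: not dominated.
Pareto-optimal: B, C, D, F, H → 5.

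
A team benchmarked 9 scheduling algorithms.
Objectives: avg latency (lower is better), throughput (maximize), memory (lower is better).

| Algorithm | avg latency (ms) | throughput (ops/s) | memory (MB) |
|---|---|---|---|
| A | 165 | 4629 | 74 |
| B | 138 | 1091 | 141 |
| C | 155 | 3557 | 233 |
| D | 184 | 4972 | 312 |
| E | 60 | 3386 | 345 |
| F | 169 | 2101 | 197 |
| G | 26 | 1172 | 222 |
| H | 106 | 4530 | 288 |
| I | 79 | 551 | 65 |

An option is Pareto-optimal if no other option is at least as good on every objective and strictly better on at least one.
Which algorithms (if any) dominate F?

A

A: avg latency 165≤169, throughput 4629≥2101, memory 74≤197 — dominates F.
Others (B, C, D, E, G, H, I) are each worse than F on at least one objective.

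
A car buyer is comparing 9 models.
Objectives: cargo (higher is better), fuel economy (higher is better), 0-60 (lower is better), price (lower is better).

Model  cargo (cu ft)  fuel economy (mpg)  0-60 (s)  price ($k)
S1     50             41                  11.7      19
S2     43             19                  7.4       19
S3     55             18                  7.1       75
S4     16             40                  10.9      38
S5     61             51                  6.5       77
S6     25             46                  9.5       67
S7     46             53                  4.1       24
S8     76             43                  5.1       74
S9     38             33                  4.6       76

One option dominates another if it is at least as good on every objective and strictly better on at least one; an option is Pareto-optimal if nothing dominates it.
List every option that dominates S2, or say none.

S1: worse on 0-60 (11.7 vs 7.4).
S3: worse on fuel economy (18 vs 19).
S4: worse on cargo (16 vs 43).
S5: worse on price (77 vs 19).
S6: worse on cargo (25 vs 43).
S7: worse on price (24 vs 19).
S8: worse on price (74 vs 19).
S9: worse on cargo (38 vs 43).
No option dominates S2.

none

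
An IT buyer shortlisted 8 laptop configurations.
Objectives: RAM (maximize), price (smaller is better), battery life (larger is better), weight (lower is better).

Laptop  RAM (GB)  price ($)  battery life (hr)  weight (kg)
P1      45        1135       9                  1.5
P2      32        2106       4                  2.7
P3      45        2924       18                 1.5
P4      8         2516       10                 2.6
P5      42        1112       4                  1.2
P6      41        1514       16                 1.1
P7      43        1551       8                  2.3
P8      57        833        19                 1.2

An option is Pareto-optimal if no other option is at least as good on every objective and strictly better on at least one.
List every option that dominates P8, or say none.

none

P1: worse on RAM (45 vs 57).
P2: worse on RAM (32 vs 57).
P3: worse on RAM (45 vs 57).
P4: worse on RAM (8 vs 57).
P5: worse on RAM (42 vs 57).
P6: worse on RAM (41 vs 57).
P7: worse on RAM (43 vs 57).
No option dominates P8.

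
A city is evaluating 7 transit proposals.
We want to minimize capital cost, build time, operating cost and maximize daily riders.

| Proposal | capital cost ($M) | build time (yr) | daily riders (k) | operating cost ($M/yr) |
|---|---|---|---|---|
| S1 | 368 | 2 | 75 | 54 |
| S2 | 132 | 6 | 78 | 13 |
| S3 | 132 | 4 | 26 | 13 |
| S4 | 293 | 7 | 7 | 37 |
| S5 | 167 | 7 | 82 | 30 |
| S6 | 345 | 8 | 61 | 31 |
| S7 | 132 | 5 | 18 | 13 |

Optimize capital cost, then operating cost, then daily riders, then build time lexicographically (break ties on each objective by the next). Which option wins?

S2

First minimize capital cost: best is 132, kept {S2, S3, S7}.
Then minimize operating cost: best is 13, kept {S2, S3, S7}.
Then maximize daily riders: best is 78, kept {S2}.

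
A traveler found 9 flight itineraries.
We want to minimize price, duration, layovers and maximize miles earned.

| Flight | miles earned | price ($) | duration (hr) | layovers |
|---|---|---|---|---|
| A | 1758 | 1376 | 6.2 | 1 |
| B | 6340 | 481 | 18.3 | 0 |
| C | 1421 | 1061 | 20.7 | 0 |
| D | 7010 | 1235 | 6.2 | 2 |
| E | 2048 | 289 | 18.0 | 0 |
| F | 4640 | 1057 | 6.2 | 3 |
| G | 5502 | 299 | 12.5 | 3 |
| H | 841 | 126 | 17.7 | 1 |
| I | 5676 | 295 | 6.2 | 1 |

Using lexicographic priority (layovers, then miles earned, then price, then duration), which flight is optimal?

B

First minimize layovers: best is 0, kept {B, C, E}.
Then maximize miles earned: best is 6340, kept {B}.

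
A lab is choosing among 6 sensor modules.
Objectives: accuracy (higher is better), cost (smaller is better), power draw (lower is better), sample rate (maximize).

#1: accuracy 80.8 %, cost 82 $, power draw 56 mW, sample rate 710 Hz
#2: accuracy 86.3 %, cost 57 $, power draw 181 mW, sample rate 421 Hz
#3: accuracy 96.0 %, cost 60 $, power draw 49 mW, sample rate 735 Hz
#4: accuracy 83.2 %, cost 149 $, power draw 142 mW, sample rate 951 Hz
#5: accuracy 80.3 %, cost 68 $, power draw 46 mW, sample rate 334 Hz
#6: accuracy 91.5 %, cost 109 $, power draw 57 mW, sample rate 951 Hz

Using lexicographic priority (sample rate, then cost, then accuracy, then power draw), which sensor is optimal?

First maximize sample rate: best is 951, kept {#4, #6}.
Then minimize cost: best is 109, kept {#6}.

#6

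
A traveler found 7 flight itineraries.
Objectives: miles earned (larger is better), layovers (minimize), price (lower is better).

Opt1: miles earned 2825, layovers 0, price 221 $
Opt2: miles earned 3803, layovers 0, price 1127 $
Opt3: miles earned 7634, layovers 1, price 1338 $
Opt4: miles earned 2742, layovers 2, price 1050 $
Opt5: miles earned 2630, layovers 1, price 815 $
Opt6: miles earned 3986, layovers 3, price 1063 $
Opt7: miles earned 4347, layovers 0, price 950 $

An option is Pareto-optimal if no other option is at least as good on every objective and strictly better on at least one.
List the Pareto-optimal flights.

Opt1: not dominated (best price).
Opt2: dominated by Opt7 (miles earned 4347≥3803, layovers 0≤0, price 950≤1127).
Opt3: not dominated (best miles earned).
Opt4: dominated by Opt1 (miles earned 2825≥2742, layovers 0≤2, price 221≤1050).
Opt5: dominated by Opt1 (miles earned 2825≥2630, layovers 0≤1, price 221≤815).
Opt6: dominated by Opt7 (miles earned 4347≥3986, layovers 0≤3, price 950≤1063).
Opt7: not dominated.

Opt1, Opt3, Opt7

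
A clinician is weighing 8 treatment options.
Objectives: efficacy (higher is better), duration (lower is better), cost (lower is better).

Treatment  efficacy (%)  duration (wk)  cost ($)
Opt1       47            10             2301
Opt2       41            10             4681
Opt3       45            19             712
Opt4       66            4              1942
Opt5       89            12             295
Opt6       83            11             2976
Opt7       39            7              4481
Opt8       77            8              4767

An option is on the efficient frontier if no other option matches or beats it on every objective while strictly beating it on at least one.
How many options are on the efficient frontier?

Opt1: dominated by Opt4 (efficacy 66≥47, duration 4≤10, cost 1942≤2301).
Opt2: dominated by Opt1 (efficacy 47≥41, duration 10≤10, cost 2301≤4681).
Opt3: dominated by Opt5 (efficacy 89≥45, duration 12≤19, cost 295≤712).
Opt4: not dominated (best duration).
Opt5: not dominated (best efficacy).
Opt6: not dominated.
Opt7: dominated by Opt4 (efficacy 66≥39, duration 4≤7, cost 1942≤4481).
Opt8: not dominated.
Pareto-optimal: Opt4, Opt5, Opt6, Opt8 → 4.

4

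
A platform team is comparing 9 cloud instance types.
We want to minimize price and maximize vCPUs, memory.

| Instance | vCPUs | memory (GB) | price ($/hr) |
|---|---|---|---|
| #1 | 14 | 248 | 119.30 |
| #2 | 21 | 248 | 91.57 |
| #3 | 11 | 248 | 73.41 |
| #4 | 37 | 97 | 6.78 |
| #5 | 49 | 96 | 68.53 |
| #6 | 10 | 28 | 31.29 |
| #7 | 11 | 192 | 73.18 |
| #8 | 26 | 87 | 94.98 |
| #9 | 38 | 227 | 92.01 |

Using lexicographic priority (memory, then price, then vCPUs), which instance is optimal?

#3

First maximize memory: best is 248, kept {#1, #2, #3}.
Then minimize price: best is 73.41, kept {#3}.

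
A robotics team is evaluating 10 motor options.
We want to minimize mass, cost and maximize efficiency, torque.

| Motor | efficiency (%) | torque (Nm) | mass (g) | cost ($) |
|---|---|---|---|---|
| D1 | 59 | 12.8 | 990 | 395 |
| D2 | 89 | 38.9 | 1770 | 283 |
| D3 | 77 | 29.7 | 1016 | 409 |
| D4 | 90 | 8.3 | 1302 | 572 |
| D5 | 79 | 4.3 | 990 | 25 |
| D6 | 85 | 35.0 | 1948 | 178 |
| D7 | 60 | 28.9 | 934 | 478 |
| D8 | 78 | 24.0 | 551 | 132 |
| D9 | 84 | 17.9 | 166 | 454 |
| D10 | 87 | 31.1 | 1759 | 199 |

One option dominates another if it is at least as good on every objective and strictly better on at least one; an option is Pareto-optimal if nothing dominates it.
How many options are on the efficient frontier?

D1: dominated by D8 (efficiency 78≥59, torque 24.0≥12.8, mass 551≤990, cost 132≤395).
D2: not dominated (best torque).
D3: not dominated.
D4: not dominated (best efficiency).
D5: not dominated (best cost).
D6: not dominated.
D7: not dominated.
D8: not dominated.
D9: not dominated (best mass).
D10: not dominated.
Pareto-optimal: D2, D3, D4, D5, D6, D7, D8, D9, D10 → 9.

9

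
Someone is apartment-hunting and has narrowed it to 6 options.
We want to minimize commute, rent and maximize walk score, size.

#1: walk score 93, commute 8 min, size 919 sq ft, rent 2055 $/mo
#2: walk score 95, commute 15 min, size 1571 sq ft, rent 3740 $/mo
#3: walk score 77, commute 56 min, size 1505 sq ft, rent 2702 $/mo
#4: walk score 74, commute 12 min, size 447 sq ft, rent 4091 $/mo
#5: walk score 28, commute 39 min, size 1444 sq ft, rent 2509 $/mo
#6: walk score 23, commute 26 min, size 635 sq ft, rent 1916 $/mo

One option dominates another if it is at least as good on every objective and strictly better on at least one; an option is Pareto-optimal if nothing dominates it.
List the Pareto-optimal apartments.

#1: not dominated (best commute).
#2: not dominated (best walk score).
#3: not dominated.
#4: dominated by #1 (walk score 93≥74, commute 8≤12, size 919≥447, rent 2055≤4091).
#5: not dominated.
#6: not dominated (best rent).

#1, #2, #3, #5, #6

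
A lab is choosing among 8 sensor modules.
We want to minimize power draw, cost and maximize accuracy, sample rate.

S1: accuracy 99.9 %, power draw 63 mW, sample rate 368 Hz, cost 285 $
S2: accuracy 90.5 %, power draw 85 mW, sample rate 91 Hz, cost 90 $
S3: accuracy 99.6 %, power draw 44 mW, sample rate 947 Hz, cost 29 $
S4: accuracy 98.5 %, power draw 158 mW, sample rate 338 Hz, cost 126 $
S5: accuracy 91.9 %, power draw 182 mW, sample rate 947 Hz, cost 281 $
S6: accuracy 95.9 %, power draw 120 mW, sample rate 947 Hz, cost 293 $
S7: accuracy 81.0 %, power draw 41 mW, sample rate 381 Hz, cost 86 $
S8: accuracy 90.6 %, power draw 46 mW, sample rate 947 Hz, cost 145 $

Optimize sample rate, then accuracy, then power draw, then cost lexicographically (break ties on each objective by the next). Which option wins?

S3

First maximize sample rate: best is 947, kept {S3, S5, S6, S8}.
Then maximize accuracy: best is 99.6, kept {S3}.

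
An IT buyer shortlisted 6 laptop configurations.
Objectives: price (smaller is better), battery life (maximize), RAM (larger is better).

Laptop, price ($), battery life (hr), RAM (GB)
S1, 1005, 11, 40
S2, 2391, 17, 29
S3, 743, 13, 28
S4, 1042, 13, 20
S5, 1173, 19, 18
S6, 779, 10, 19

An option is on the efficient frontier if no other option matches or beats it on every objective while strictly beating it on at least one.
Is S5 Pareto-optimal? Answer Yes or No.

Yes

S1: worse on battery life (11 vs 19).
S2: worse on price (2391 vs 1173).
S3: worse on battery life (13 vs 19).
S4: worse on battery life (13 vs 19).
S6: worse on battery life (10 vs 19).
No option is at least as good as S5 on every objective and strictly better on one.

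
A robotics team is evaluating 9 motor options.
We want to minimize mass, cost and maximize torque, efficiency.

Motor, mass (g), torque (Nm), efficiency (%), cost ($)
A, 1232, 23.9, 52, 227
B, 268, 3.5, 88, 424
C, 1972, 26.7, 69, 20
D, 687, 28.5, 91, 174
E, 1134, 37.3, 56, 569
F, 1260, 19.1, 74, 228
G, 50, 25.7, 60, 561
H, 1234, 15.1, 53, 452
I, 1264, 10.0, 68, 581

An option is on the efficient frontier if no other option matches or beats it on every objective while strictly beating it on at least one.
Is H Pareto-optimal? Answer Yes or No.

D vs H: mass 687≤1234, torque 28.5≥15.1, efficiency 91≥53, cost 174≤452 — D is at least as good on every objective and strictly better on at least one, so D dominates H.

No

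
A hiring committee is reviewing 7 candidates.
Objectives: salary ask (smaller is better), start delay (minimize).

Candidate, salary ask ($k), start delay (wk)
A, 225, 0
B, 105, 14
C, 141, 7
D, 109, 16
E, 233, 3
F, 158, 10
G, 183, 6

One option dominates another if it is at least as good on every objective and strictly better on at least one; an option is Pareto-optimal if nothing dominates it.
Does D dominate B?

No

D vs B: D is worse on salary ask (109 vs 105), so it does not dominate B.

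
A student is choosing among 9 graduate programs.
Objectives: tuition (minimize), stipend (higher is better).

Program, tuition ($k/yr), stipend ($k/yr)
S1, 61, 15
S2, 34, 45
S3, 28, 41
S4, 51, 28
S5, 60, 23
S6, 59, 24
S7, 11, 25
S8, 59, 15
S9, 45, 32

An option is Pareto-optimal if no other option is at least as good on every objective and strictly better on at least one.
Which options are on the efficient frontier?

S2, S3, S7

S1: dominated by S2 (tuition 34≤61, stipend 45≥15).
S2: not dominated (best stipend).
S3: not dominated.
S4: dominated by S2 (tuition 34≤51, stipend 45≥28).
S5: dominated by S2 (tuition 34≤60, stipend 45≥23).
S6: dominated by S2 (tuition 34≤59, stipend 45≥24).
S7: not dominated (best tuition).
S8: dominated by S2 (tuition 34≤59, stipend 45≥15).
S9: dominated by S2 (tuition 34≤45, stipend 45≥32).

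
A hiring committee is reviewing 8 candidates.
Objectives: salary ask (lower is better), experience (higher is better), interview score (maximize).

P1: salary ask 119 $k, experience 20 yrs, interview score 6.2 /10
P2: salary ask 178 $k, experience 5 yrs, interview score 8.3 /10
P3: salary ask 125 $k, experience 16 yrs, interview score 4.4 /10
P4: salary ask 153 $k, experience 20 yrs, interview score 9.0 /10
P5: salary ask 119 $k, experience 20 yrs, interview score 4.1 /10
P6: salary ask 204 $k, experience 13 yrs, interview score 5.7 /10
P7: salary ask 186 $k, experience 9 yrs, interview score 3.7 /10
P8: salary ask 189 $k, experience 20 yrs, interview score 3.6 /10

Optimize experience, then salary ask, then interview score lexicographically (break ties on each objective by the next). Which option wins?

P1

First maximize experience: best is 20, kept {P1, P4, P5, P8}.
Then minimize salary ask: best is 119, kept {P1, P5}.
Then maximize interview score: best is 6.2, kept {P1}.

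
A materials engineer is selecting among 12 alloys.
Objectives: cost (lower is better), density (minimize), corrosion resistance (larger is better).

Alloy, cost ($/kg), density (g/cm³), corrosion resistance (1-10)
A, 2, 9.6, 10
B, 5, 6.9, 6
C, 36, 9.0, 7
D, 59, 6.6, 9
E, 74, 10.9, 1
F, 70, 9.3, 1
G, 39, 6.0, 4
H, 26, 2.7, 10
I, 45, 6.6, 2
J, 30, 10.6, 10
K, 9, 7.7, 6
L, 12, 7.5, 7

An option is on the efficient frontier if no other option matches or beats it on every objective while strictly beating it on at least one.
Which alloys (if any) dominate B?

A: worse on density (9.6 vs 6.9).
C: worse on cost (36 vs 5).
D: worse on cost (59 vs 5).
E: worse on cost (74 vs 5).
F: worse on cost (70 vs 5).
G: worse on cost (39 vs 5).
H: worse on cost (26 vs 5).
I: worse on cost (45 vs 5).
J: worse on cost (30 vs 5).
K: worse on cost (9 vs 5).
L: worse on cost (12 vs 5).
No option dominates B.

none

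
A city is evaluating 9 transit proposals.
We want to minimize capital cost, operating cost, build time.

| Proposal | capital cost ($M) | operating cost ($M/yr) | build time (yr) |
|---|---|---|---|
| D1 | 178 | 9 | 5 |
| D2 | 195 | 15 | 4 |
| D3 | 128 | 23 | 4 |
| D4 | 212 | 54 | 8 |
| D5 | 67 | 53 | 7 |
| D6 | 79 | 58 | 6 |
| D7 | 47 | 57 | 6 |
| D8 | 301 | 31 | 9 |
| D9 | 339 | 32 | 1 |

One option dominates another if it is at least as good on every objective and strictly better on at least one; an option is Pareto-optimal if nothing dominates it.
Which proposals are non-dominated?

D1, D2, D3, D5, D7, D9

D1: not dominated (best operating cost).
D2: not dominated.
D3: not dominated.
D4: dominated by D1 (capital cost 178≤212, operating cost 9≤54, build time 5≤8).
D5: not dominated.
D6: dominated by D7 (capital cost 47≤79, operating cost 57≤58, build time 6≤6).
D7: not dominated (best capital cost).
D8: dominated by D1 (capital cost 178≤301, operating cost 9≤31, build time 5≤9).
D9: not dominated (best build time).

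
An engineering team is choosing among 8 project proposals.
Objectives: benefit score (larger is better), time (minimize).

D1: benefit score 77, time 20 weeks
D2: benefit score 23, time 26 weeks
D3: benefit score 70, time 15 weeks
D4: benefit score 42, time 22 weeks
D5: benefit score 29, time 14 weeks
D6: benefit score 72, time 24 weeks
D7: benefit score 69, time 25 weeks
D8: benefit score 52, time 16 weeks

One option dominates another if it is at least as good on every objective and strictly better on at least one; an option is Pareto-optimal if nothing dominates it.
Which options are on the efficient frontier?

D1: not dominated (best benefit score).
D2: dominated by D1 (benefit score 77≥23, time 20≤26).
D3: not dominated.
D4: dominated by D1 (benefit score 77≥42, time 20≤22).
D5: not dominated (best time).
D6: dominated by D1 (benefit score 77≥72, time 20≤24).
D7: dominated by D1 (benefit score 77≥69, time 20≤25).
D8: dominated by D3 (benefit score 70≥52, time 15≤16).

D1, D3, D5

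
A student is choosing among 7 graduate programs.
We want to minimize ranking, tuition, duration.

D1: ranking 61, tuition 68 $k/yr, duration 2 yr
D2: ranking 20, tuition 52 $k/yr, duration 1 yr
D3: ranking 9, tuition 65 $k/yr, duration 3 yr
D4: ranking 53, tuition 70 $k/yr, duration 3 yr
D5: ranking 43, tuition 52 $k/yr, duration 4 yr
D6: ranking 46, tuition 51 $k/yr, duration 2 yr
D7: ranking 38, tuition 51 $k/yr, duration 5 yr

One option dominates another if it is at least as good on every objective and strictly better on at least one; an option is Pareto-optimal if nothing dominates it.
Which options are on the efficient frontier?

D1: dominated by D2 (ranking 20≤61, tuition 52≤68, duration 1≤2).
D2: not dominated (best duration).
D3: not dominated (best ranking).
D4: dominated by D2 (ranking 20≤53, tuition 52≤70, duration 1≤3).
D5: dominated by D2 (ranking 20≤43, tuition 52≤52, duration 1≤4).
D6: not dominated.
D7: not dominated.

D2, D3, D6, D7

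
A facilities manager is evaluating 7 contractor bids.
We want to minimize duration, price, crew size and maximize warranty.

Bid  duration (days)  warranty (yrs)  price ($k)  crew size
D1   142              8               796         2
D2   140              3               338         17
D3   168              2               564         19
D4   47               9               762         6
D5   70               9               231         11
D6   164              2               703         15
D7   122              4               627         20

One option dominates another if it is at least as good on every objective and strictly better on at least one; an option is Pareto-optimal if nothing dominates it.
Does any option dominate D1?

D2: worse on warranty (3 vs 8).
D3: worse on duration (168 vs 142).
D4: worse on crew size (6 vs 2).
D5: worse on crew size (11 vs 2).
D6: worse on duration (164 vs 142).
D7: worse on warranty (4 vs 8).
No option is at least as good as D1 on every objective and strictly better on one.

No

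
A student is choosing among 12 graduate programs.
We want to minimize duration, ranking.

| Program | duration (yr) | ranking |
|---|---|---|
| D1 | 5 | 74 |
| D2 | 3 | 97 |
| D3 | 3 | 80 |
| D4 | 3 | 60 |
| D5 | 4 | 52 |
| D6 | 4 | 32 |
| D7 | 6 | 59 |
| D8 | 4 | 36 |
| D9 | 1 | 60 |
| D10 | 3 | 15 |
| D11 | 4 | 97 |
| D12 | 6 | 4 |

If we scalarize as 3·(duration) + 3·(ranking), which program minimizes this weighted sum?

D12

D1: 3·5 + 3·74 = 237
D2: 3·3 + 3·97 = 300
D3: 3·3 + 3·80 = 249
D4: 3·3 + 3·60 = 189
D5: 3·4 + 3·52 = 168
D6: 3·4 + 3·32 = 108
D7: 3·6 + 3·59 = 195
D8: 3·4 + 3·36 = 120
D9: 3·1 + 3·60 = 183
D10: 3·3 + 3·15 = 54
D11: 3·4 + 3·97 = 303
D12: 3·6 + 3·4 = 30
Lowest: D12 at 30.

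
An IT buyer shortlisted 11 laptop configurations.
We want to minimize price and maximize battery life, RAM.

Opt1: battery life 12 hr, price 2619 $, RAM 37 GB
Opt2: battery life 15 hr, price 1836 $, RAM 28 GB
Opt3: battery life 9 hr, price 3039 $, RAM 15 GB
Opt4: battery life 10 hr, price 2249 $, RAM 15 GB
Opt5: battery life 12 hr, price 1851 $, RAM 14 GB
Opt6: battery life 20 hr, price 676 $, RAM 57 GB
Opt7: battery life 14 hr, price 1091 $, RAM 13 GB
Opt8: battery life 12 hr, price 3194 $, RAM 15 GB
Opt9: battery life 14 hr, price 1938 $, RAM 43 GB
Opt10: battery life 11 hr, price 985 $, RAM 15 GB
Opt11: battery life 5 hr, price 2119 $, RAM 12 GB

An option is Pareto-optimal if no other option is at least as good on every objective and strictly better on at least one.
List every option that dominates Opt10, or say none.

Opt6

Opt6: battery life 20≥11, price 676≤985, RAM 57≥15 — dominates Opt10.
Others (Opt1, Opt2, Opt3, Opt4, Opt5, Opt7, Opt8, Opt9, Opt11) are each worse than Opt10 on at least one objective.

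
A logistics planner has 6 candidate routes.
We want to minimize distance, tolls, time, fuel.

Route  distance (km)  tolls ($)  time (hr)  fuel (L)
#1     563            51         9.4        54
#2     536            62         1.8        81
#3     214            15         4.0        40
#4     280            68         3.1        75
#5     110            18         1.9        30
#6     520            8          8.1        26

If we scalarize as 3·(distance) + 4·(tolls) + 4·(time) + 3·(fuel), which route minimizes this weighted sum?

#5

#1: 3·563 + 4·51 + 4·9.4 + 3·54 = 2092.6
#2: 3·536 + 4·62 + 4·1.8 + 3·81 = 2106.2
#3: 3·214 + 4·15 + 4·4.0 + 3·40 = 838.0
#4: 3·280 + 4·68 + 4·3.1 + 3·75 = 1349.4
#5: 3·110 + 4·18 + 4·1.9 + 3·30 = 499.6
#6: 3·520 + 4·8 + 4·8.1 + 3·26 = 1702.4
Lowest: #5 at 499.6.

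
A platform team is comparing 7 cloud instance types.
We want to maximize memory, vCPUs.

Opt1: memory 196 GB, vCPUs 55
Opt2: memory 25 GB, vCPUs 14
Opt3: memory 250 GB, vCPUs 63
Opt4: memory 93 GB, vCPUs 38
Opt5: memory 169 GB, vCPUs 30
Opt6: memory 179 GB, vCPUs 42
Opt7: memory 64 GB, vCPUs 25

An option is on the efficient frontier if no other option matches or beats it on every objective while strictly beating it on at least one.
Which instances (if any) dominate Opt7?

Opt1: memory 196≥64, vCPUs 55≥25 — dominates Opt7.
Opt3: memory 250≥64, vCPUs 63≥25 — dominates Opt7.
Opt4: memory 93≥64, vCPUs 38≥25 — dominates Opt7.
Opt5: memory 169≥64, vCPUs 30≥25 — dominates Opt7.
Opt6: memory 179≥64, vCPUs 42≥25 — dominates Opt7.
Others (Opt2) are each worse than Opt7 on at least one objective.

Opt1, Opt3, Opt4, Opt5, Opt6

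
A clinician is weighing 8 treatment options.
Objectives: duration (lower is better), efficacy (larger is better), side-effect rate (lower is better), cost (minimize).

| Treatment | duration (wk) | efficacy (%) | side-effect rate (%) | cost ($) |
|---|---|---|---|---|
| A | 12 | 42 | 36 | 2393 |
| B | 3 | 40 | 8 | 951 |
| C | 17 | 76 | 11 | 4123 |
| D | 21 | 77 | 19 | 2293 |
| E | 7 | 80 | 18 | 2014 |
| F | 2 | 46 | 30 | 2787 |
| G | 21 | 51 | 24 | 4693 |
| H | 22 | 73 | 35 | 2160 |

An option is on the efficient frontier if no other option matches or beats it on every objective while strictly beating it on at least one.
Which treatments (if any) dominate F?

none

A: worse on duration (12 vs 2).
B: worse on duration (3 vs 2).
C: worse on duration (17 vs 2).
D: worse on duration (21 vs 2).
E: worse on duration (7 vs 2).
G: worse on duration (21 vs 2).
H: worse on duration (22 vs 2).
No option dominates F.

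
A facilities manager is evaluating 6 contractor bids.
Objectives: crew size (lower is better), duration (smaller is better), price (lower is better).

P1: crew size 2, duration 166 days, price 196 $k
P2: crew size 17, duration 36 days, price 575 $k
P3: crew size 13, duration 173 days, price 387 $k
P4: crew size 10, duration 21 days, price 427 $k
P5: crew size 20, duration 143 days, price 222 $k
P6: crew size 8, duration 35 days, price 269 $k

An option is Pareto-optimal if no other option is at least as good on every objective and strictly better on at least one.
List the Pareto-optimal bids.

P1, P4, P5, P6

P1: not dominated (best crew size).
P2: dominated by P4 (crew size 10≤17, duration 21≤36, price 427≤575).
P3: dominated by P1 (crew size 2≤13, duration 166≤173, price 196≤387).
P4: not dominated (best duration).
P5: not dominated.
P6: not dominated.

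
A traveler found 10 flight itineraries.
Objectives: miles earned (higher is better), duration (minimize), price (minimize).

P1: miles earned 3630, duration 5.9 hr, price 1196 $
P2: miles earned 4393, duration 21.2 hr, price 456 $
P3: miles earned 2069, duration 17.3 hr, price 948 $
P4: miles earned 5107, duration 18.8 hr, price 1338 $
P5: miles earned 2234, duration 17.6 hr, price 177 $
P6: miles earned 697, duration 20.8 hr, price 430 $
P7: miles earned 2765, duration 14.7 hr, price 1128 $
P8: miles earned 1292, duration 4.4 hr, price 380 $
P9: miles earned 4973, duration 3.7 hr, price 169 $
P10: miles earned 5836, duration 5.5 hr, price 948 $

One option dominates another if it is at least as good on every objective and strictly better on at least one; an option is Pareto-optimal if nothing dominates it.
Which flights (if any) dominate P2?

P9

P9: miles earned 4973≥4393, duration 3.7≤21.2, price 169≤456 — dominates P2.
Others (P1, P3, P4, P5, P6, P7, P8, P10) are each worse than P2 on at least one objective.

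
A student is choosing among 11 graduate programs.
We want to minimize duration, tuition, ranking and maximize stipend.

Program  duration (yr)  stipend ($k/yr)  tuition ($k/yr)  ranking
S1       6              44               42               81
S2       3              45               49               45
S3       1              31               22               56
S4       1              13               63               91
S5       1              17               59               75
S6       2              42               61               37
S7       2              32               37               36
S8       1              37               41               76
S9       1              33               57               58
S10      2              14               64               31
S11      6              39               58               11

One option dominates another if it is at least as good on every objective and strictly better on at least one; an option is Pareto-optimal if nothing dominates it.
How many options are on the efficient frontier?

S1: not dominated.
S2: not dominated (best stipend).
S3: not dominated (best tuition).
S4: dominated by S3 (duration 1≤1, stipend 31≥13, tuition 22≤63, ranking 56≤91).
S5: dominated by S3 (duration 1≤1, stipend 31≥17, tuition 22≤59, ranking 56≤75).
S6: not dominated.
S7: not dominated.
S8: not dominated.
S9: not dominated.
S10: not dominated.
S11: not dominated (best ranking).
Pareto-optimal: S1, S2, S3, S6, S7, S8, S9, S10, S11 → 9.

9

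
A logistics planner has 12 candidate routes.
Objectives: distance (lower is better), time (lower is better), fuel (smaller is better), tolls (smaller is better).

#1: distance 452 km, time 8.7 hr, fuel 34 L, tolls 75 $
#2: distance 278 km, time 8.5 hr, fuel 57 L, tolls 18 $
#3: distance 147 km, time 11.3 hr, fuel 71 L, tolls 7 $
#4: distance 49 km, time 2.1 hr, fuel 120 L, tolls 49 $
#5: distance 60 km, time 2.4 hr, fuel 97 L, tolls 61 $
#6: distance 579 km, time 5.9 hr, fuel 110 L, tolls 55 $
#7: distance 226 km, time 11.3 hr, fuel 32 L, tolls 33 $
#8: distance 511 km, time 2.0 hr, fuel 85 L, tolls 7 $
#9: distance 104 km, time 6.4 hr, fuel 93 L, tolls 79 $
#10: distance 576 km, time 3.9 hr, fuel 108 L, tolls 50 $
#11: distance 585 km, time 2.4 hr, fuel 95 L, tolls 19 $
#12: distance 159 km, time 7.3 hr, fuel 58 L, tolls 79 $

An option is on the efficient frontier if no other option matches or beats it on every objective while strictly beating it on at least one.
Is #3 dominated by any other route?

No

#1: worse on distance (452 vs 147).
#2: worse on distance (278 vs 147).
#4: worse on fuel (120 vs 71).
#5: worse on fuel (97 vs 71).
#6: worse on distance (579 vs 147).
#7: worse on distance (226 vs 147).
#8: worse on distance (511 vs 147).
#9: worse on fuel (93 vs 71).
#10: worse on distance (576 vs 147).
#11: worse on distance (585 vs 147).
#12: worse on distance (159 vs 147).
No option is at least as good as #3 on every objective and strictly better on one.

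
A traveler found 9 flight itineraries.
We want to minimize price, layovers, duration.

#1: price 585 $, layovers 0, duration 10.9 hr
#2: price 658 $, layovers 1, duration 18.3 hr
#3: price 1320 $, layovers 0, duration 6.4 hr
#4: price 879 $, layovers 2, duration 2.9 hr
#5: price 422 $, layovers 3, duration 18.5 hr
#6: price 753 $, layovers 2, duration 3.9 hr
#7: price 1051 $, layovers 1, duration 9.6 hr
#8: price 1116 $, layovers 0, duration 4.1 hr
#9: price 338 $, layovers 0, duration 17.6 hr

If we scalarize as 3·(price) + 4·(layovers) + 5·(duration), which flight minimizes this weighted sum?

#9

#1: 3·585 + 4·0 + 5·10.9 = 1809.5
#2: 3·658 + 4·1 + 5·18.3 = 2069.5
#3: 3·1320 + 4·0 + 5·6.4 = 3992.0
#4: 3·879 + 4·2 + 5·2.9 = 2659.5
#5: 3·422 + 4·3 + 5·18.5 = 1370.5
#6: 3·753 + 4·2 + 5·3.9 = 2286.5
#7: 3·1051 + 4·1 + 5·9.6 = 3205.0
#8: 3·1116 + 4·0 + 5·4.1 = 3368.5
#9: 3·338 + 4·0 + 5·17.6 = 1102.0
Lowest: #9 at 1102.0.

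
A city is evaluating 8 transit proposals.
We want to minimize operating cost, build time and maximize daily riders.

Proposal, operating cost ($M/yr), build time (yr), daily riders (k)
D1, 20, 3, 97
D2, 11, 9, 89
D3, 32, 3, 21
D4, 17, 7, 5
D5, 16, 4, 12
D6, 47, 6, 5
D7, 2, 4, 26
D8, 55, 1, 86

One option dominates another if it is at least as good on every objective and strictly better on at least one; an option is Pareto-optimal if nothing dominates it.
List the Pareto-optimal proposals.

D1: not dominated (best daily riders).
D2: not dominated.
D3: dominated by D1 (operating cost 20≤32, build time 3≤3, daily riders 97≥21).
D4: dominated by D5 (operating cost 16≤17, build time 4≤7, daily riders 12≥5).
D5: dominated by D7 (operating cost 2≤16, build time 4≤4, daily riders 26≥12).
D6: dominated by D1 (operating cost 20≤47, build time 3≤6, daily riders 97≥5).
D7: not dominated (best operating cost).
D8: not dominated (best build time).

D1, D2, D7, D8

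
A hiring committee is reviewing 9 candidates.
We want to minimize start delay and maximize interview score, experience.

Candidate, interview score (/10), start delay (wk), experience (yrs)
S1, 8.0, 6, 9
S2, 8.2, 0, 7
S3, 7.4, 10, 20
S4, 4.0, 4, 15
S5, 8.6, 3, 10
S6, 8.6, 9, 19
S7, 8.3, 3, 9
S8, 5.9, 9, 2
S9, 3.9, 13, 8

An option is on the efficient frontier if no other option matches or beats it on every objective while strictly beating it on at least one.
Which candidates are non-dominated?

S2, S3, S4, S5, S6

S1: dominated by S5 (interview score 8.6≥8.0, start delay 3≤6, experience 10≥9).
S2: not dominated (best start delay).
S3: not dominated (best experience).
S4: not dominated.
S5: not dominated.
S6: not dominated.
S7: dominated by S5 (interview score 8.6≥8.3, start delay 3≤3, experience 10≥9).
S8: dominated by S1 (interview score 8.0≥5.9, start delay 6≤9, experience 9≥2).
S9: dominated by S1 (interview score 8.0≥3.9, start delay 6≤13, experience 9≥8).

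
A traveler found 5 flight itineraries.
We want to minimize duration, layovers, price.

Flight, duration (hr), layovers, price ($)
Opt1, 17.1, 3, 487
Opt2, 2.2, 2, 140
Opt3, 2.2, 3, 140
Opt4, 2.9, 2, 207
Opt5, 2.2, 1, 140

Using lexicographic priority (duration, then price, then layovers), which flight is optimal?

Opt5

First minimize duration: best is 2.2, kept {Opt2, Opt3, Opt5}.
Then minimize price: best is 140, kept {Opt2, Opt3, Opt5}.
Then minimize layovers: best is 1, kept {Opt5}.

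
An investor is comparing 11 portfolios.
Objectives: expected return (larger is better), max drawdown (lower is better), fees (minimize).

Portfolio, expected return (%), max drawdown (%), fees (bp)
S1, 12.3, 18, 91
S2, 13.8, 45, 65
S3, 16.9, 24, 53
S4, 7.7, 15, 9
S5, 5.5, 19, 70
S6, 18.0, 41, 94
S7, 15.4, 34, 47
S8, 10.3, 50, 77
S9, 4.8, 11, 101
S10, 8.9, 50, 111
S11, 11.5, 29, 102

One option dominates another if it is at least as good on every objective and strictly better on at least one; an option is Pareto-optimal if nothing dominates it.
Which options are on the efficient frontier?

S1, S3, S4, S6, S7, S9

S1: not dominated.
S2: dominated by S3 (expected return 16.9≥13.8, max drawdown 24≤45, fees 53≤65).
S3: not dominated.
S4: not dominated (best fees).
S5: dominated by S4 (expected return 7.7≥5.5, max drawdown 15≤19, fees 9≤70).
S6: not dominated (best expected return).
S7: not dominated.
S8: dominated by S2 (expected return 13.8≥10.3, max drawdown 45≤50, fees 65≤77).
S9: not dominated (best max drawdown).
S10: dominated by S1 (expected return 12.3≥8.9, max drawdown 18≤50, fees 91≤111).
S11: dominated by S1 (expected return 12.3≥11.5, max drawdown 18≤29, fees 91≤102).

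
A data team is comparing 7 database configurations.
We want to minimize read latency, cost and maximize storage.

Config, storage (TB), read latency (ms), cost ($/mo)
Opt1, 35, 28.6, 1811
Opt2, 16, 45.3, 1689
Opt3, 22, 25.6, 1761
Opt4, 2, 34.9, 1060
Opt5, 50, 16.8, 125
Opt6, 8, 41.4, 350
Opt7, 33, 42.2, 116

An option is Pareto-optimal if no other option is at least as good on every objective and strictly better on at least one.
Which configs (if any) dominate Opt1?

Opt5: storage 50≥35, read latency 16.8≤28.6, cost 125≤1811 — dominates Opt1.
Others (Opt2, Opt3, Opt4, Opt6, Opt7) are each worse than Opt1 on at least one objective.

Opt5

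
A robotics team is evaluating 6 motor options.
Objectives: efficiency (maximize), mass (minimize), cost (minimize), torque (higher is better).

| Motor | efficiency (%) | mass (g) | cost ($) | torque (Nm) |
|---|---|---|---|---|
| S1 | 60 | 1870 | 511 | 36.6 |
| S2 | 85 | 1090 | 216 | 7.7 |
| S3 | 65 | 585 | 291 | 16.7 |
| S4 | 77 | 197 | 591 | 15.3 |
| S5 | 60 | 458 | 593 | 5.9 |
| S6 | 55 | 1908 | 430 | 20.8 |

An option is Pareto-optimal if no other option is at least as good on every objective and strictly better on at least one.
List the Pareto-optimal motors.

S1: not dominated (best torque).
S2: not dominated (best efficiency).
S3: not dominated.
S4: not dominated (best mass).
S5: dominated by S4 (efficiency 77≥60, mass 197≤458, cost 591≤593, torque 15.3≥5.9).
S6: not dominated.

S1, S2, S3, S4, S6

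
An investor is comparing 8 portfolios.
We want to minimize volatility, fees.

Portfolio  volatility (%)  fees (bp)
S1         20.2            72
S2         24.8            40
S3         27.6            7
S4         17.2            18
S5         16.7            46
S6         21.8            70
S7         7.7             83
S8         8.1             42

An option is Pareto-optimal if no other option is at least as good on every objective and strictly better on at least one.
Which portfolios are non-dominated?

S1: dominated by S4 (volatility 17.2≤20.2, fees 18≤72).
S2: dominated by S4 (volatility 17.2≤24.8, fees 18≤40).
S3: not dominated (best fees).
S4: not dominated.
S5: dominated by S8 (volatility 8.1≤16.7, fees 42≤46).
S6: dominated by S4 (volatility 17.2≤21.8, fees 18≤70).
S7: not dominated (best volatility).
S8: not dominated.

S3, S4, S7, S8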